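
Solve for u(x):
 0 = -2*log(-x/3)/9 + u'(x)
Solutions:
 u(x) = C1 + 2*x*log(-x)/9 + 2*x*(-log(3) - 1)/9


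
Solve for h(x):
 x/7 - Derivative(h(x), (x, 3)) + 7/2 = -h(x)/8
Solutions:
 h(x) = C3*exp(x/2) - 8*x/7 + (C1*sin(sqrt(3)*x/4) + C2*cos(sqrt(3)*x/4))*exp(-x/4) - 28


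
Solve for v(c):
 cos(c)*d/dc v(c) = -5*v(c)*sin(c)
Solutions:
 v(c) = C1*cos(c)^5


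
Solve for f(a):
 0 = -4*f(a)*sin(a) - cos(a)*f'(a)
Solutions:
 f(a) = C1*cos(a)^4


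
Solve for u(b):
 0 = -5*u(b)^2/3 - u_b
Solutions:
 u(b) = 3/(C1 + 5*b)


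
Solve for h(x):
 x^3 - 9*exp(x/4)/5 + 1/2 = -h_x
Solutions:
 h(x) = C1 - x^4/4 - x/2 + 36*exp(x/4)/5


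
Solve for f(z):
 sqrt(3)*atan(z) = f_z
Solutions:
 f(z) = C1 + sqrt(3)*(z*atan(z) - log(z^2 + 1)/2)


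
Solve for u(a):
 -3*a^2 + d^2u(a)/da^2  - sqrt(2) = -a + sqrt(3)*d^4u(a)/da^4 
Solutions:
 u(a) = C1 + C2*a + C3*exp(-3^(3/4)*a/3) + C4*exp(3^(3/4)*a/3) + a^4/4 - a^3/6 + a^2*(sqrt(2)/2 + 3*sqrt(3))


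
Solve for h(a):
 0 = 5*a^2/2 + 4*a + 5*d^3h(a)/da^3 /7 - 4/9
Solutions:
 h(a) = C1 + C2*a + C3*a^2 - 7*a^5/120 - 7*a^4/30 + 14*a^3/135


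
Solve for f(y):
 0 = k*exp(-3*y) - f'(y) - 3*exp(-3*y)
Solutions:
 f(y) = C1 - k*exp(-3*y)/3 + exp(-3*y)


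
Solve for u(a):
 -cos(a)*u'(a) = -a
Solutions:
 u(a) = C1 + Integral(a/cos(a), a)


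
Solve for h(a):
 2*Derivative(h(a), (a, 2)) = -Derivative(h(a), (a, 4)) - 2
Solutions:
 h(a) = C1 + C2*a + C3*sin(sqrt(2)*a) + C4*cos(sqrt(2)*a) - a^2/2


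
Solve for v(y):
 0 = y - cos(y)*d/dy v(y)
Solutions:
 v(y) = C1 + Integral(y/cos(y), y)


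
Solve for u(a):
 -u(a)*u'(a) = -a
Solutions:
 u(a) = -sqrt(C1 + a^2)
 u(a) = sqrt(C1 + a^2)


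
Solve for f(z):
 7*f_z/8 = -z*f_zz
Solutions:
 f(z) = C1 + C2*z^(1/8)


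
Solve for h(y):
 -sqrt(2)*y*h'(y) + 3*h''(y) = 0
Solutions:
 h(y) = C1 + C2*erfi(2^(3/4)*sqrt(3)*y/6)


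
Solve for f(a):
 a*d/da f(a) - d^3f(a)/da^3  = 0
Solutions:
 f(a) = C1 + Integral(C2*airyai(a) + C3*airybi(a), a)


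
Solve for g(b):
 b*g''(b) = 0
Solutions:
 g(b) = C1 + C2*b


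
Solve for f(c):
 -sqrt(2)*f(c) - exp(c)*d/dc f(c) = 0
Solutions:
 f(c) = C1*exp(sqrt(2)*exp(-c))


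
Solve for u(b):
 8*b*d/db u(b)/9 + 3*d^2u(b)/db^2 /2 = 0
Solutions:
 u(b) = C1 + C2*erf(2*sqrt(6)*b/9)


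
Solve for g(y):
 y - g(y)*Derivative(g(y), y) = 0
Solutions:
 g(y) = -sqrt(C1 + y^2)
 g(y) = sqrt(C1 + y^2)


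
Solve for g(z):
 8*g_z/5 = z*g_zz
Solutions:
 g(z) = C1 + C2*z^(13/5)


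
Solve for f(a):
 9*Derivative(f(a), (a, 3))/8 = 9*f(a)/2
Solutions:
 f(a) = C3*exp(2^(2/3)*a) + (C1*sin(2^(2/3)*sqrt(3)*a/2) + C2*cos(2^(2/3)*sqrt(3)*a/2))*exp(-2^(2/3)*a/2)


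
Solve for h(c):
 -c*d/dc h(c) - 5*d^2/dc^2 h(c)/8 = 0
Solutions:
 h(c) = C1 + C2*erf(2*sqrt(5)*c/5)


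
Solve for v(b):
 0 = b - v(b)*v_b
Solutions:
 v(b) = -sqrt(C1 + b^2)
 v(b) = sqrt(C1 + b^2)


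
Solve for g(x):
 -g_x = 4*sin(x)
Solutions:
 g(x) = C1 + 4*cos(x)


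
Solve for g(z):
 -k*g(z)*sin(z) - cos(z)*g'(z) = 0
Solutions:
 g(z) = C1*exp(k*log(cos(z)))


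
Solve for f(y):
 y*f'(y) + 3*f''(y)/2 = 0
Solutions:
 f(y) = C1 + C2*erf(sqrt(3)*y/3)


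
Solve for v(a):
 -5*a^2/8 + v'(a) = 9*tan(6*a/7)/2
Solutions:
 v(a) = C1 + 5*a^3/24 - 21*log(cos(6*a/7))/4


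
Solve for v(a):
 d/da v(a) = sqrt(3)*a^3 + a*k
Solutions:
 v(a) = C1 + sqrt(3)*a^4/4 + a^2*k/2


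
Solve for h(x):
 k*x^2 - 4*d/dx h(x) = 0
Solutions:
 h(x) = C1 + k*x^3/12


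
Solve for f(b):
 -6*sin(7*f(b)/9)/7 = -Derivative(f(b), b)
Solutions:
 -6*b/7 + 9*log(cos(7*f(b)/9) - 1)/14 - 9*log(cos(7*f(b)/9) + 1)/14 = C1


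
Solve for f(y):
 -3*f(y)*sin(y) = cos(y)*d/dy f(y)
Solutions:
 f(y) = C1*cos(y)^3


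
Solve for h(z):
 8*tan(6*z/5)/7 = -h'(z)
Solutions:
 h(z) = C1 + 20*log(cos(6*z/5))/21


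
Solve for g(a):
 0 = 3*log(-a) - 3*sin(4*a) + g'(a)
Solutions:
 g(a) = C1 - 3*a*log(-a) + 3*a - 3*cos(4*a)/4


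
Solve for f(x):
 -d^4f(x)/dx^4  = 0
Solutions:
 f(x) = C1 + C2*x + C3*x^2 + C4*x^3


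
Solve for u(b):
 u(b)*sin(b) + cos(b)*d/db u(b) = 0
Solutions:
 u(b) = C1*cos(b)


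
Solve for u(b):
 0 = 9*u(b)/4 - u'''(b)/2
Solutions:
 u(b) = C3*exp(6^(2/3)*b/2) + (C1*sin(3*2^(2/3)*3^(1/6)*b/4) + C2*cos(3*2^(2/3)*3^(1/6)*b/4))*exp(-6^(2/3)*b/4)


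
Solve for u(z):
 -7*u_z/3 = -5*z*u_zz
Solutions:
 u(z) = C1 + C2*z^(22/15)


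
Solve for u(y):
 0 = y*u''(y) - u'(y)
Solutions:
 u(y) = C1 + C2*y^2


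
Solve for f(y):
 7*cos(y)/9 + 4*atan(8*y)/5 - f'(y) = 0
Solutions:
 f(y) = C1 + 4*y*atan(8*y)/5 - log(64*y^2 + 1)/20 + 7*sin(y)/9


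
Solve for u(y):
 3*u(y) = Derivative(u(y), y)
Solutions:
 u(y) = C1*exp(3*y)


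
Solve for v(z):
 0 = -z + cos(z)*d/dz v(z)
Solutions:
 v(z) = C1 + Integral(z/cos(z), z)


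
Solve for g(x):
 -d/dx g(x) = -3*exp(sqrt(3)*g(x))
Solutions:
 g(x) = sqrt(3)*(2*log(-1/(C1 + 3*x)) - log(3))/6


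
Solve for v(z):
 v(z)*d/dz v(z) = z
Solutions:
 v(z) = -sqrt(C1 + z^2)
 v(z) = sqrt(C1 + z^2)


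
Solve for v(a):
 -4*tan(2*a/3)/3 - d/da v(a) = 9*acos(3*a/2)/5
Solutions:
 v(a) = C1 - 9*a*acos(3*a/2)/5 + 3*sqrt(4 - 9*a^2)/5 + 2*log(cos(2*a/3))


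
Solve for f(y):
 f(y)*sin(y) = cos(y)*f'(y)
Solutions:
 f(y) = C1/cos(y)


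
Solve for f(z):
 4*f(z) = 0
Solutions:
 f(z) = 0


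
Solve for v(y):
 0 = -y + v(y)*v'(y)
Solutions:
 v(y) = -sqrt(C1 + y^2)
 v(y) = sqrt(C1 + y^2)


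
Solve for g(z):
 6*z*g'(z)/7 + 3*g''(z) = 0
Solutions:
 g(z) = C1 + C2*erf(sqrt(7)*z/7)


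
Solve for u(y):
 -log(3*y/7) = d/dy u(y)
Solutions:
 u(y) = C1 - y*log(y) + y*log(7/3) + y


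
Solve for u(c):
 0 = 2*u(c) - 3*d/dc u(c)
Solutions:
 u(c) = C1*exp(2*c/3)


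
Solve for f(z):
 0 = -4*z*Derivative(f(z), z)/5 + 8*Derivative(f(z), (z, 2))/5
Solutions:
 f(z) = C1 + C2*erfi(z/2)


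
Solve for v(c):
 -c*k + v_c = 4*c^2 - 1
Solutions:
 v(c) = C1 + 4*c^3/3 + c^2*k/2 - c


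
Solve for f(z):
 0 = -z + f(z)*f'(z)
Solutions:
 f(z) = -sqrt(C1 + z^2)
 f(z) = sqrt(C1 + z^2)


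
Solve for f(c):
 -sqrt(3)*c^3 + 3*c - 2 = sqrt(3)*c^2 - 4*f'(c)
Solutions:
 f(c) = C1 + sqrt(3)*c^4/16 + sqrt(3)*c^3/12 - 3*c^2/8 + c/2


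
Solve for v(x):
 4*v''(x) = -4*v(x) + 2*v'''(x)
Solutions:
 v(x) = C1*exp(x*(-(3*sqrt(129) + 35)^(1/3) - 4/(3*sqrt(129) + 35)^(1/3) + 4)/6)*sin(sqrt(3)*x*(-(3*sqrt(129) + 35)^(1/3) + 4/(3*sqrt(129) + 35)^(1/3))/6) + C2*exp(x*(-(3*sqrt(129) + 35)^(1/3) - 4/(3*sqrt(129) + 35)^(1/3) + 4)/6)*cos(sqrt(3)*x*(-(3*sqrt(129) + 35)^(1/3) + 4/(3*sqrt(129) + 35)^(1/3))/6) + C3*exp(x*(4/(3*sqrt(129) + 35)^(1/3) + 2 + (3*sqrt(129) + 35)^(1/3))/3)


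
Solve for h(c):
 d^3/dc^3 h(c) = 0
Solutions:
 h(c) = C1 + C2*c + C3*c^2


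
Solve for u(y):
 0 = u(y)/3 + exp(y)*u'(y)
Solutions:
 u(y) = C1*exp(exp(-y)/3)


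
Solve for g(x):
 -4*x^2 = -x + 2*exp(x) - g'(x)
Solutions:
 g(x) = C1 + 4*x^3/3 - x^2/2 + 2*exp(x)


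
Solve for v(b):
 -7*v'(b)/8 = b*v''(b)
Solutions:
 v(b) = C1 + C2*b^(1/8)


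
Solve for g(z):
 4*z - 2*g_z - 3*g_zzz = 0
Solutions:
 g(z) = C1 + C2*sin(sqrt(6)*z/3) + C3*cos(sqrt(6)*z/3) + z^2


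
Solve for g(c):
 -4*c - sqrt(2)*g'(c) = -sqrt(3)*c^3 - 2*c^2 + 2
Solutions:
 g(c) = C1 + sqrt(6)*c^4/8 + sqrt(2)*c^3/3 - sqrt(2)*c^2 - sqrt(2)*c


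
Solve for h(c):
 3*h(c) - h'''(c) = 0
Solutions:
 h(c) = C3*exp(3^(1/3)*c) + (C1*sin(3^(5/6)*c/2) + C2*cos(3^(5/6)*c/2))*exp(-3^(1/3)*c/2)


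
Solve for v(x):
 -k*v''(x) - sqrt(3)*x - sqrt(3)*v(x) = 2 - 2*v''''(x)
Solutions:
 v(x) = C1*exp(-x*sqrt(k - sqrt(k^2 + 8*sqrt(3)))/2) + C2*exp(x*sqrt(k - sqrt(k^2 + 8*sqrt(3)))/2) + C3*exp(-x*sqrt(k + sqrt(k^2 + 8*sqrt(3)))/2) + C4*exp(x*sqrt(k + sqrt(k^2 + 8*sqrt(3)))/2) - x - 2*sqrt(3)/3


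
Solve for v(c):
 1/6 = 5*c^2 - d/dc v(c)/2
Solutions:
 v(c) = C1 + 10*c^3/3 - c/3


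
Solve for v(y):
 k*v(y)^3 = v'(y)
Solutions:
 v(y) = -sqrt(2)*sqrt(-1/(C1 + k*y))/2
 v(y) = sqrt(2)*sqrt(-1/(C1 + k*y))/2


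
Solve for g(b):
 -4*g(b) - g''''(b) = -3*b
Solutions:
 g(b) = 3*b/4 + (C1*sin(b) + C2*cos(b))*exp(-b) + (C3*sin(b) + C4*cos(b))*exp(b)


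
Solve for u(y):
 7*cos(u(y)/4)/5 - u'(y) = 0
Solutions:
 -7*y/5 - 2*log(sin(u(y)/4) - 1) + 2*log(sin(u(y)/4) + 1) = C1


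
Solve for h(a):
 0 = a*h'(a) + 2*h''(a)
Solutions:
 h(a) = C1 + C2*erf(a/2)


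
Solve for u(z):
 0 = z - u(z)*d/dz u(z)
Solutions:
 u(z) = -sqrt(C1 + z^2)
 u(z) = sqrt(C1 + z^2)


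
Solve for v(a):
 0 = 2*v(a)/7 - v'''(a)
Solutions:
 v(a) = C3*exp(2^(1/3)*7^(2/3)*a/7) + (C1*sin(2^(1/3)*sqrt(3)*7^(2/3)*a/14) + C2*cos(2^(1/3)*sqrt(3)*7^(2/3)*a/14))*exp(-2^(1/3)*7^(2/3)*a/14)


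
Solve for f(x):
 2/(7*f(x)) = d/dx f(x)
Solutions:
 f(x) = -sqrt(C1 + 28*x)/7
 f(x) = sqrt(C1 + 28*x)/7


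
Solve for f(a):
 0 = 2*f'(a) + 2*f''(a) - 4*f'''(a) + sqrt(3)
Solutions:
 f(a) = C1 + C2*exp(-a/2) + C3*exp(a) - sqrt(3)*a/2


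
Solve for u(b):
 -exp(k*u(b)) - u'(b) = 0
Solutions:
 u(b) = Piecewise((log(1/(C1*k + b*k))/k, Ne(k, 0)), (nan, True))
 u(b) = Piecewise((C1 - b, Eq(k, 0)), (nan, True))


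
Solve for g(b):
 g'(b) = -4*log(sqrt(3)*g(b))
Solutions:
 Integral(1/(2*log(_y) + log(3)), (_y, g(b)))/2 = C1 - b


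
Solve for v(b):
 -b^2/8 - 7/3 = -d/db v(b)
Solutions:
 v(b) = C1 + b^3/24 + 7*b/3


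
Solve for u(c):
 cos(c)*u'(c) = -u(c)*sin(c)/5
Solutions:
 u(c) = C1*cos(c)^(1/5)


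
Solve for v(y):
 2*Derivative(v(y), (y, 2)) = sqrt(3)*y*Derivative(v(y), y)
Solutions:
 v(y) = C1 + C2*erfi(3^(1/4)*y/2)


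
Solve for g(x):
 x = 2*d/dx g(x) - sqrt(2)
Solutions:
 g(x) = C1 + x^2/4 + sqrt(2)*x/2


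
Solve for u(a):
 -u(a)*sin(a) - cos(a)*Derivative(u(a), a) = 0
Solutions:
 u(a) = C1*cos(a)


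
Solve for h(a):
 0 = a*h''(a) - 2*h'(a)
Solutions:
 h(a) = C1 + C2*a^3


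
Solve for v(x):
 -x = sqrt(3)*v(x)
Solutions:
 v(x) = -sqrt(3)*x/3


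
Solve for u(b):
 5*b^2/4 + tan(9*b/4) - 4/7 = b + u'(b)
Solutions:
 u(b) = C1 + 5*b^3/12 - b^2/2 - 4*b/7 - 4*log(cos(9*b/4))/9


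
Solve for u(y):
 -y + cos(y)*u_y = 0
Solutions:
 u(y) = C1 + Integral(y/cos(y), y)


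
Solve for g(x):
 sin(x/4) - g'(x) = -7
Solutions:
 g(x) = C1 + 7*x - 4*cos(x/4)


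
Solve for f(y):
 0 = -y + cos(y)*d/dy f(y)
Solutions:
 f(y) = C1 + Integral(y/cos(y), y)


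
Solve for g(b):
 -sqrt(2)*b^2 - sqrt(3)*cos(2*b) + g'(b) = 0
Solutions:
 g(b) = C1 + sqrt(2)*b^3/3 + sqrt(3)*sin(2*b)/2


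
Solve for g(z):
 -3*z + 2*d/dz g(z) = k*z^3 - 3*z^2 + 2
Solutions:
 g(z) = C1 + k*z^4/8 - z^3/2 + 3*z^2/4 + z


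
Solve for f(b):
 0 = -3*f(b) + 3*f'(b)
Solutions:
 f(b) = C1*exp(b)


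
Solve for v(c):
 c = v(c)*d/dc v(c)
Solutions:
 v(c) = -sqrt(C1 + c^2)
 v(c) = sqrt(C1 + c^2)


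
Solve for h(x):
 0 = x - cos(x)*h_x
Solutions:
 h(x) = C1 + Integral(x/cos(x), x)


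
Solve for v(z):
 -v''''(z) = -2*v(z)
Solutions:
 v(z) = C1*exp(-2^(1/4)*z) + C2*exp(2^(1/4)*z) + C3*sin(2^(1/4)*z) + C4*cos(2^(1/4)*z)


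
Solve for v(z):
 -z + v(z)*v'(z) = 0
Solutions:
 v(z) = -sqrt(C1 + z^2)
 v(z) = sqrt(C1 + z^2)


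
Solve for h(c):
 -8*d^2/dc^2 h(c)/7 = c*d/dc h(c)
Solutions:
 h(c) = C1 + C2*erf(sqrt(7)*c/4)


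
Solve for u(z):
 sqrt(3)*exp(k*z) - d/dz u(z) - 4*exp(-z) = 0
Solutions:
 u(z) = C1 + 4*exp(-z) + sqrt(3)*exp(k*z)/k


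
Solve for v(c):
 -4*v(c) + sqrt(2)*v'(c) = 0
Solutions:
 v(c) = C1*exp(2*sqrt(2)*c)


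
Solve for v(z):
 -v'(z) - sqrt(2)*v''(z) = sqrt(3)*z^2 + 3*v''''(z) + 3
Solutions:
 v(z) = C1 + C2*exp(z*(-2*2^(5/6)/(9 + sqrt(8*sqrt(2) + 81))^(1/3) + 2^(2/3)*(9 + sqrt(8*sqrt(2) + 81))^(1/3))/12)*sin(sqrt(3)*z*(2*2^(5/6)/(9 + sqrt(8*sqrt(2) + 81))^(1/3) + 2^(2/3)*(9 + sqrt(8*sqrt(2) + 81))^(1/3))/12) + C3*exp(z*(-2*2^(5/6)/(9 + sqrt(8*sqrt(2) + 81))^(1/3) + 2^(2/3)*(9 + sqrt(8*sqrt(2) + 81))^(1/3))/12)*cos(sqrt(3)*z*(2*2^(5/6)/(9 + sqrt(8*sqrt(2) + 81))^(1/3) + 2^(2/3)*(9 + sqrt(8*sqrt(2) + 81))^(1/3))/12) + C4*exp(-z*(-2*2^(5/6)/(9 + sqrt(8*sqrt(2) + 81))^(1/3) + 2^(2/3)*(9 + sqrt(8*sqrt(2) + 81))^(1/3))/6) - sqrt(3)*z^3/3 + sqrt(6)*z^2 - 4*sqrt(3)*z - 3*z


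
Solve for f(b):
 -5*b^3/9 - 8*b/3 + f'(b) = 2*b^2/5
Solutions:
 f(b) = C1 + 5*b^4/36 + 2*b^3/15 + 4*b^2/3


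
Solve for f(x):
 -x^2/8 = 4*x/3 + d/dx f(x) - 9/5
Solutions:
 f(x) = C1 - x^3/24 - 2*x^2/3 + 9*x/5


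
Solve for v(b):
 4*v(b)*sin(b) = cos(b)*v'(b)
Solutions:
 v(b) = C1/cos(b)^4


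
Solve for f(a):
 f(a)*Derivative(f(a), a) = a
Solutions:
 f(a) = -sqrt(C1 + a^2)
 f(a) = sqrt(C1 + a^2)


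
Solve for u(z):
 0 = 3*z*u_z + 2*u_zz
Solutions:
 u(z) = C1 + C2*erf(sqrt(3)*z/2)


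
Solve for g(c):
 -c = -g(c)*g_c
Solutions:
 g(c) = -sqrt(C1 + c^2)
 g(c) = sqrt(C1 + c^2)


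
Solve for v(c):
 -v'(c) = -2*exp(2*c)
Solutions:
 v(c) = C1 + exp(2*c)


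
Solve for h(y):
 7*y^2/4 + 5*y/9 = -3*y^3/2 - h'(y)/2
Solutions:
 h(y) = C1 - 3*y^4/4 - 7*y^3/6 - 5*y^2/9


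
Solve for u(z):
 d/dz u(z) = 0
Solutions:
 u(z) = C1


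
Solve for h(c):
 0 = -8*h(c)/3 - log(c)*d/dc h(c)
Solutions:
 h(c) = C1*exp(-8*li(c)/3)


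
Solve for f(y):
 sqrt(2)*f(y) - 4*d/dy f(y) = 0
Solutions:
 f(y) = C1*exp(sqrt(2)*y/4)


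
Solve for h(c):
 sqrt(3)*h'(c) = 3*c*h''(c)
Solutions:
 h(c) = C1 + C2*c^(sqrt(3)/3 + 1)


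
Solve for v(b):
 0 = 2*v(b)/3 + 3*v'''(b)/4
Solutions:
 v(b) = C3*exp(-2*3^(1/3)*b/3) + (C1*sin(3^(5/6)*b/3) + C2*cos(3^(5/6)*b/3))*exp(3^(1/3)*b/3)


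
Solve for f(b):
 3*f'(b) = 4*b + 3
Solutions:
 f(b) = C1 + 2*b^2/3 + b


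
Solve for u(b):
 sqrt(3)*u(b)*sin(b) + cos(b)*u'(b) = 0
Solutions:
 u(b) = C1*cos(b)^(sqrt(3))


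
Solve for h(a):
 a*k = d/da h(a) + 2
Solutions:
 h(a) = C1 + a^2*k/2 - 2*a


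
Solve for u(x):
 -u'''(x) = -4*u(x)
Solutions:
 u(x) = C3*exp(2^(2/3)*x) + (C1*sin(2^(2/3)*sqrt(3)*x/2) + C2*cos(2^(2/3)*sqrt(3)*x/2))*exp(-2^(2/3)*x/2)


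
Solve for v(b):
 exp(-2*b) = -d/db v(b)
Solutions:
 v(b) = C1 + exp(-2*b)/2


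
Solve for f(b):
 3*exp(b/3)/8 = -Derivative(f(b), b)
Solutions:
 f(b) = C1 - 9*exp(b/3)/8


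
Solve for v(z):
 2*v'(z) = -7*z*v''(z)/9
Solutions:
 v(z) = C1 + C2/z^(11/7)


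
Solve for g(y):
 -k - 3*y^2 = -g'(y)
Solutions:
 g(y) = C1 + k*y + y^3


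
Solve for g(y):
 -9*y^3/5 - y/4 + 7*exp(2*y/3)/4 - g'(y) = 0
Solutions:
 g(y) = C1 - 9*y^4/20 - y^2/8 + 21*exp(2*y/3)/8


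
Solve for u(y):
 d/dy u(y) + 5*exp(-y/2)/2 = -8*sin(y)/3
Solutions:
 u(y) = C1 + 8*cos(y)/3 + 5*exp(-y/2)


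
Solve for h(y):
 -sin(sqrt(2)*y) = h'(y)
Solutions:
 h(y) = C1 + sqrt(2)*cos(sqrt(2)*y)/2


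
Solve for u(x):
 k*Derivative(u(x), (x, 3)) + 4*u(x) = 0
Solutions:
 u(x) = C1*exp(2^(2/3)*x*(-1/k)^(1/3)) + C2*exp(2^(2/3)*x*(-1/k)^(1/3)*(-1 + sqrt(3)*I)/2) + C3*exp(-2^(2/3)*x*(-1/k)^(1/3)*(1 + sqrt(3)*I)/2)


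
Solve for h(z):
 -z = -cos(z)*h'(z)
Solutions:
 h(z) = C1 + Integral(z/cos(z), z)


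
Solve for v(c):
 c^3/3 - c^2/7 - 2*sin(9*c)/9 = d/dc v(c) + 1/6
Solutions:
 v(c) = C1 + c^4/12 - c^3/21 - c/6 + 2*cos(9*c)/81


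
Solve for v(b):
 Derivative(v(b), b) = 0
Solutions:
 v(b) = C1


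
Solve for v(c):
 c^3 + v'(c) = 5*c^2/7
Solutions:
 v(c) = C1 - c^4/4 + 5*c^3/21


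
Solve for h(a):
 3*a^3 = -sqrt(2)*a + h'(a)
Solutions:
 h(a) = C1 + 3*a^4/4 + sqrt(2)*a^2/2


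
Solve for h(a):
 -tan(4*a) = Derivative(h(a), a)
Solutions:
 h(a) = C1 + log(cos(4*a))/4


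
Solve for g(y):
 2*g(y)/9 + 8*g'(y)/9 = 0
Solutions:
 g(y) = C1*exp(-y/4)


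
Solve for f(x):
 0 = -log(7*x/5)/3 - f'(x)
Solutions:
 f(x) = C1 - x*log(x)/3 - x*log(7)/3 + x/3 + x*log(5)/3


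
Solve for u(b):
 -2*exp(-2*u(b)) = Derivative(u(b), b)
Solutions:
 u(b) = log(-sqrt(C1 - 4*b))
 u(b) = log(C1 - 4*b)/2


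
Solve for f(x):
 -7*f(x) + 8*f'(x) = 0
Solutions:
 f(x) = C1*exp(7*x/8)


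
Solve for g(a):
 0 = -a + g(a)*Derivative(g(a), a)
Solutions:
 g(a) = -sqrt(C1 + a^2)
 g(a) = sqrt(C1 + a^2)


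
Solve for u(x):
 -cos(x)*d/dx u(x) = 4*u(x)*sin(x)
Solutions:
 u(x) = C1*cos(x)^4


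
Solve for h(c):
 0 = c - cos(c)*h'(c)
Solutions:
 h(c) = C1 + Integral(c/cos(c), c)


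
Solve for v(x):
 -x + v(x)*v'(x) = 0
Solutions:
 v(x) = -sqrt(C1 + x^2)
 v(x) = sqrt(C1 + x^2)


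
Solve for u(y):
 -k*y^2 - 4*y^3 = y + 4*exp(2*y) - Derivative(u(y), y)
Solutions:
 u(y) = C1 + k*y^3/3 + y^4 + y^2/2 + 2*exp(2*y)


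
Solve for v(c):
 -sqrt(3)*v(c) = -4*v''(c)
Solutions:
 v(c) = C1*exp(-3^(1/4)*c/2) + C2*exp(3^(1/4)*c/2)


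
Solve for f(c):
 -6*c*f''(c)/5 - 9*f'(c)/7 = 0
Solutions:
 f(c) = C1 + C2/c^(1/14)


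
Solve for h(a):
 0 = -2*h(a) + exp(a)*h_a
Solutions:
 h(a) = C1*exp(-2*exp(-a))


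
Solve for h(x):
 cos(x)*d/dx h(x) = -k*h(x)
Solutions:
 h(x) = C1*exp(k*(log(sin(x) - 1) - log(sin(x) + 1))/2)


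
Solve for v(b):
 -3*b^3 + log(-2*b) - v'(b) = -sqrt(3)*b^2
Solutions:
 v(b) = C1 - 3*b^4/4 + sqrt(3)*b^3/3 + b*log(-b) + b*(-1 + log(2))


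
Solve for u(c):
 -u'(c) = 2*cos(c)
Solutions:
 u(c) = C1 - 2*sin(c)


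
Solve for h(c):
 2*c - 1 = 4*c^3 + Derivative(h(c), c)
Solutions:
 h(c) = C1 - c^4 + c^2 - c


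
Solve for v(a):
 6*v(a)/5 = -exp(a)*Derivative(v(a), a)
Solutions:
 v(a) = C1*exp(6*exp(-a)/5)


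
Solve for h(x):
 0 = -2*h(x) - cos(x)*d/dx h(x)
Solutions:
 h(x) = C1*(sin(x) - 1)/(sin(x) + 1)


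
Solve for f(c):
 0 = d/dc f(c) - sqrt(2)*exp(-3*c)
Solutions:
 f(c) = C1 - sqrt(2)*exp(-3*c)/3


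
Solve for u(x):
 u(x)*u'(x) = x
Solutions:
 u(x) = -sqrt(C1 + x^2)
 u(x) = sqrt(C1 + x^2)


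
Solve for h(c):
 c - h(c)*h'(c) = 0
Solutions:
 h(c) = -sqrt(C1 + c^2)
 h(c) = sqrt(C1 + c^2)


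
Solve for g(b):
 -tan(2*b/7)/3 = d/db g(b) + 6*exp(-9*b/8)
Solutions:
 g(b) = C1 - 7*log(tan(2*b/7)^2 + 1)/12 + 16*exp(-9*b/8)/3


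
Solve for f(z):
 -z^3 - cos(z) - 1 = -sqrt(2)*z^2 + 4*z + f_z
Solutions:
 f(z) = C1 - z^4/4 + sqrt(2)*z^3/3 - 2*z^2 - z - sin(z)


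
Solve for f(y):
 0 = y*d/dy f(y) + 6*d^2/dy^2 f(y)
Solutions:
 f(y) = C1 + C2*erf(sqrt(3)*y/6)


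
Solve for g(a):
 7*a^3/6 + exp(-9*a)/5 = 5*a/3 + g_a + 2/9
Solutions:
 g(a) = C1 + 7*a^4/24 - 5*a^2/6 - 2*a/9 - exp(-9*a)/45


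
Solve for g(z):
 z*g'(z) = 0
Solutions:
 g(z) = C1


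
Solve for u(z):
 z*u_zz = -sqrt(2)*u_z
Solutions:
 u(z) = C1 + C2*z^(1 - sqrt(2))


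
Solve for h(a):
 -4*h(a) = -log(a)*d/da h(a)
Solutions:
 h(a) = C1*exp(4*li(a))


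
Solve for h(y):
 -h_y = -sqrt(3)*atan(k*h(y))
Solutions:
 Integral(1/atan(_y*k), (_y, h(y))) = C1 + sqrt(3)*y


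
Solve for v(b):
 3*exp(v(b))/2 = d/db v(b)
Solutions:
 v(b) = log(-1/(C1 + 3*b)) + log(2)


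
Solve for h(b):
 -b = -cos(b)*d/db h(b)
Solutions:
 h(b) = C1 + Integral(b/cos(b), b)


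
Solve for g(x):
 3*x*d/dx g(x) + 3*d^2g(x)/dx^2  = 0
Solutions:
 g(x) = C1 + C2*erf(sqrt(2)*x/2)


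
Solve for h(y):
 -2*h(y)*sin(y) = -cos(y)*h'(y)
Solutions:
 h(y) = C1/cos(y)^2


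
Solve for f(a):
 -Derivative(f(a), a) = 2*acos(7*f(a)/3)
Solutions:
 Integral(1/acos(7*_y/3), (_y, f(a))) = C1 - 2*a


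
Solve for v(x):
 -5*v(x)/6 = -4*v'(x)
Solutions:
 v(x) = C1*exp(5*x/24)


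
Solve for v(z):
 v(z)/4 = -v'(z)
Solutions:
 v(z) = C1*exp(-z/4)


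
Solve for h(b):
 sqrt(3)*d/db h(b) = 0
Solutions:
 h(b) = C1


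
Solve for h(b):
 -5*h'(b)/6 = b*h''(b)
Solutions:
 h(b) = C1 + C2*b^(1/6)


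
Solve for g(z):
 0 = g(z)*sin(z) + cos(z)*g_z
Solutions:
 g(z) = C1*cos(z)


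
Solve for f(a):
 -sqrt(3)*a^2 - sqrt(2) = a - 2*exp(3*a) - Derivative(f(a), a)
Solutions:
 f(a) = C1 + sqrt(3)*a^3/3 + a^2/2 + sqrt(2)*a - 2*exp(3*a)/3


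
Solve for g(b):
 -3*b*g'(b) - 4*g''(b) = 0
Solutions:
 g(b) = C1 + C2*erf(sqrt(6)*b/4)


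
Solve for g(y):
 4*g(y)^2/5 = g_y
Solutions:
 g(y) = -5/(C1 + 4*y)


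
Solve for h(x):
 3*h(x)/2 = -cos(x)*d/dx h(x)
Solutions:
 h(x) = C1*(sin(x) - 1)^(3/4)/(sin(x) + 1)^(3/4)


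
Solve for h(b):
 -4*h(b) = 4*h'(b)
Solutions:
 h(b) = C1*exp(-b)


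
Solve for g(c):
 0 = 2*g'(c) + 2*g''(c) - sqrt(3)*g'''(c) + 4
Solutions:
 g(c) = C1 + C2*exp(sqrt(3)*c*(1 - sqrt(1 + 2*sqrt(3)))/3) + C3*exp(sqrt(3)*c*(1 + sqrt(1 + 2*sqrt(3)))/3) - 2*c


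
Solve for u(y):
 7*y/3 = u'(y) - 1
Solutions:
 u(y) = C1 + 7*y^2/6 + y


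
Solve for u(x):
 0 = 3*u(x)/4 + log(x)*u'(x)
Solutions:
 u(x) = C1*exp(-3*li(x)/4)


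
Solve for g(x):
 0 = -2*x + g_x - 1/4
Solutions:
 g(x) = C1 + x^2 + x/4


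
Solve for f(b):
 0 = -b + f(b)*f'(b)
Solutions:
 f(b) = -sqrt(C1 + b^2)
 f(b) = sqrt(C1 + b^2)


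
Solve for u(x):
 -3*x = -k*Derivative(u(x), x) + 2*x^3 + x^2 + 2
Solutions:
 u(x) = C1 + x^4/(2*k) + x^3/(3*k) + 3*x^2/(2*k) + 2*x/k


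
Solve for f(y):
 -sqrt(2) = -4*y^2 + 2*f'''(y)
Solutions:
 f(y) = C1 + C2*y + C3*y^2 + y^5/30 - sqrt(2)*y^3/12


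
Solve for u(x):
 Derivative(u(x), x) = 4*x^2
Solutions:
 u(x) = C1 + 4*x^3/3


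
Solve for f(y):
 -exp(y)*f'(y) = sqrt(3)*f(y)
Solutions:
 f(y) = C1*exp(sqrt(3)*exp(-y))


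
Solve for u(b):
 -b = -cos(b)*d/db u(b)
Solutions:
 u(b) = C1 + Integral(b/cos(b), b)


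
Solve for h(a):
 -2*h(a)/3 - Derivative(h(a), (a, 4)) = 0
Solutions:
 h(a) = (C1*sin(6^(3/4)*a/6) + C2*cos(6^(3/4)*a/6))*exp(-6^(3/4)*a/6) + (C3*sin(6^(3/4)*a/6) + C4*cos(6^(3/4)*a/6))*exp(6^(3/4)*a/6)


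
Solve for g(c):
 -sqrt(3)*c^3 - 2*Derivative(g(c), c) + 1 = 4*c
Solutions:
 g(c) = C1 - sqrt(3)*c^4/8 - c^2 + c/2


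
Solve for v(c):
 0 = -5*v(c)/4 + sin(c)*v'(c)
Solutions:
 v(c) = C1*(cos(c) - 1)^(5/8)/(cos(c) + 1)^(5/8)


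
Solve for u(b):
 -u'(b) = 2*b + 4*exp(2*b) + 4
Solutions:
 u(b) = C1 - b^2 - 4*b - 2*exp(2*b)


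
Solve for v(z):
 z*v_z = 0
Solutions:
 v(z) = C1


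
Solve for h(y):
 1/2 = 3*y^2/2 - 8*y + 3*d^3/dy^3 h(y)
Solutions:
 h(y) = C1 + C2*y + C3*y^2 - y^5/120 + y^4/9 + y^3/36


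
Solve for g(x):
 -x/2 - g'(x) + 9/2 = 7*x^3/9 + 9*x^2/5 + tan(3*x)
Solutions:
 g(x) = C1 - 7*x^4/36 - 3*x^3/5 - x^2/4 + 9*x/2 + log(cos(3*x))/3


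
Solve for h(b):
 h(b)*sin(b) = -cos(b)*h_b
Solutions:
 h(b) = C1*cos(b)


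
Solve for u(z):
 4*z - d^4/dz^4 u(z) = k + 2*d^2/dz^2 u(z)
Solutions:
 u(z) = C1 + C2*z + C3*sin(sqrt(2)*z) + C4*cos(sqrt(2)*z) - k*z^2/4 + z^3/3


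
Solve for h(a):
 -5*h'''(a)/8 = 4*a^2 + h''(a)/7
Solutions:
 h(a) = C1 + C2*a + C3*exp(-8*a/35) - 7*a^4/3 + 245*a^3/6 - 8575*a^2/16


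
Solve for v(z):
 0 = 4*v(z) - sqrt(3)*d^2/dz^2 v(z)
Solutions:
 v(z) = C1*exp(-2*3^(3/4)*z/3) + C2*exp(2*3^(3/4)*z/3)


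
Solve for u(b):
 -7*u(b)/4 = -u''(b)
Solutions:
 u(b) = C1*exp(-sqrt(7)*b/2) + C2*exp(sqrt(7)*b/2)


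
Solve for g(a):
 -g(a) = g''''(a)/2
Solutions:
 g(a) = (C1*sin(2^(3/4)*a/2) + C2*cos(2^(3/4)*a/2))*exp(-2^(3/4)*a/2) + (C3*sin(2^(3/4)*a/2) + C4*cos(2^(3/4)*a/2))*exp(2^(3/4)*a/2)


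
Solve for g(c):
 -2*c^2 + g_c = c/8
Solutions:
 g(c) = C1 + 2*c^3/3 + c^2/16


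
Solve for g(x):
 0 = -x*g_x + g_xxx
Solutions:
 g(x) = C1 + Integral(C2*airyai(x) + C3*airybi(x), x)


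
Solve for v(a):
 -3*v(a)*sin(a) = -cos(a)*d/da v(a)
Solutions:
 v(a) = C1/cos(a)^3


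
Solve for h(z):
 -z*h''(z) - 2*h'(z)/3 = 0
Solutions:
 h(z) = C1 + C2*z^(1/3)


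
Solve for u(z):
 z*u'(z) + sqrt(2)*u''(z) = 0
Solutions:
 u(z) = C1 + C2*erf(2^(1/4)*z/2)


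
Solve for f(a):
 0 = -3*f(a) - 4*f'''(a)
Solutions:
 f(a) = C3*exp(-6^(1/3)*a/2) + (C1*sin(2^(1/3)*3^(5/6)*a/4) + C2*cos(2^(1/3)*3^(5/6)*a/4))*exp(6^(1/3)*a/4)


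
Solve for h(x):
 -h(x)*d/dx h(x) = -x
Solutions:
 h(x) = -sqrt(C1 + x^2)
 h(x) = sqrt(C1 + x^2)


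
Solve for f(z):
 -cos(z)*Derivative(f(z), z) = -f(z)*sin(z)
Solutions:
 f(z) = C1/cos(z)


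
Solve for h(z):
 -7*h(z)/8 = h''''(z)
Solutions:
 h(z) = (C1*sin(2^(3/4)*7^(1/4)*z/4) + C2*cos(2^(3/4)*7^(1/4)*z/4))*exp(-2^(3/4)*7^(1/4)*z/4) + (C3*sin(2^(3/4)*7^(1/4)*z/4) + C4*cos(2^(3/4)*7^(1/4)*z/4))*exp(2^(3/4)*7^(1/4)*z/4)


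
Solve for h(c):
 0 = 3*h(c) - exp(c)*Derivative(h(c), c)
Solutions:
 h(c) = C1*exp(-3*exp(-c))


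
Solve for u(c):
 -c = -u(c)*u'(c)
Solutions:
 u(c) = -sqrt(C1 + c^2)
 u(c) = sqrt(C1 + c^2)


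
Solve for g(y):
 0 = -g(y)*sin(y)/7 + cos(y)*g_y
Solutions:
 g(y) = C1/cos(y)^(1/7)


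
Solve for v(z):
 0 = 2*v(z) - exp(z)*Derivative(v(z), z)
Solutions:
 v(z) = C1*exp(-2*exp(-z))


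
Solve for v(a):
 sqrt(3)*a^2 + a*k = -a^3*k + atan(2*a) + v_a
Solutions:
 v(a) = C1 + a^4*k/4 + sqrt(3)*a^3/3 + a^2*k/2 - a*atan(2*a) + log(4*a^2 + 1)/4


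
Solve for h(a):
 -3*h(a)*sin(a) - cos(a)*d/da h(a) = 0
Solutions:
 h(a) = C1*cos(a)^3


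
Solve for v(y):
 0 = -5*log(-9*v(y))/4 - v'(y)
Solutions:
 4*Integral(1/(log(-_y) + 2*log(3)), (_y, v(y)))/5 = C1 - y


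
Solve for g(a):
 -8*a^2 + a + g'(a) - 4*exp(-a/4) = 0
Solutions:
 g(a) = C1 + 8*a^3/3 - a^2/2 - 16*exp(-a/4)


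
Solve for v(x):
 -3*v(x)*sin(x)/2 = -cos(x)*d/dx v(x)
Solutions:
 v(x) = C1/cos(x)^(3/2)


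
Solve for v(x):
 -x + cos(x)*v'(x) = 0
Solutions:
 v(x) = C1 + Integral(x/cos(x), x)


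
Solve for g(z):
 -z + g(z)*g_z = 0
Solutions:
 g(z) = -sqrt(C1 + z^2)
 g(z) = sqrt(C1 + z^2)


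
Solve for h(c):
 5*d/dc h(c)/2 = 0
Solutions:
 h(c) = C1


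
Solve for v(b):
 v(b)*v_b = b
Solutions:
 v(b) = -sqrt(C1 + b^2)
 v(b) = sqrt(C1 + b^2)


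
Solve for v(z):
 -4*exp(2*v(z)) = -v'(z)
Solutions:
 v(z) = log(-sqrt(-1/(C1 + 4*z))) - log(2)/2
 v(z) = log(-1/(C1 + 4*z))/2 - log(2)/2


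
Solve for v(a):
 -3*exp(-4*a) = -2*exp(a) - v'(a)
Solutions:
 v(a) = C1 - 2*exp(a) - 3*exp(-4*a)/4


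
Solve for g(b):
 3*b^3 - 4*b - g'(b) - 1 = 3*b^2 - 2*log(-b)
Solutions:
 g(b) = C1 + 3*b^4/4 - b^3 - 2*b^2 + 2*b*log(-b) - 3*b


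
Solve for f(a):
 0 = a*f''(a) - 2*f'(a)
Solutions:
 f(a) = C1 + C2*a^3


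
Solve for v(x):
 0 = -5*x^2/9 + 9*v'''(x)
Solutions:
 v(x) = C1 + C2*x + C3*x^2 + x^5/972


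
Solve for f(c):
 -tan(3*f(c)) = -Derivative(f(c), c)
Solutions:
 f(c) = -asin(C1*exp(3*c))/3 + pi/3
 f(c) = asin(C1*exp(3*c))/3


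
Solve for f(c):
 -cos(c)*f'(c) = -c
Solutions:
 f(c) = C1 + Integral(c/cos(c), c)


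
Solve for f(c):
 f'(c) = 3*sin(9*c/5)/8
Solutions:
 f(c) = C1 - 5*cos(9*c/5)/24


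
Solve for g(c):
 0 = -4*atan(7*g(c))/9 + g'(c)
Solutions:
 Integral(1/atan(7*_y), (_y, g(c))) = C1 + 4*c/9


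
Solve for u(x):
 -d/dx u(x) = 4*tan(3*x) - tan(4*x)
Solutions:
 u(x) = C1 + 4*log(cos(3*x))/3 - log(cos(4*x))/4


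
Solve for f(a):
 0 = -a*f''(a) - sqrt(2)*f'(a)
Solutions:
 f(a) = C1 + C2*a^(1 - sqrt(2))


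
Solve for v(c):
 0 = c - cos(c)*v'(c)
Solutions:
 v(c) = C1 + Integral(c/cos(c), c)


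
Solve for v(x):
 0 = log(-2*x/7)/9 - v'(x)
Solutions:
 v(x) = C1 + x*log(-x)/9 + x*(-log(7) - 1 + log(2))/9


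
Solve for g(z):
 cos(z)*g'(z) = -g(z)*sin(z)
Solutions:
 g(z) = C1*cos(z)


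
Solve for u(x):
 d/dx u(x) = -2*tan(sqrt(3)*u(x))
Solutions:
 u(x) = sqrt(3)*(pi - asin(C1*exp(-2*sqrt(3)*x)))/3
 u(x) = sqrt(3)*asin(C1*exp(-2*sqrt(3)*x))/3


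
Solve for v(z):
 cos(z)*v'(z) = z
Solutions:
 v(z) = C1 + Integral(z/cos(z), z)


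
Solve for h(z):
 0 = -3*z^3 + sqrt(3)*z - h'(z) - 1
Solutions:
 h(z) = C1 - 3*z^4/4 + sqrt(3)*z^2/2 - z


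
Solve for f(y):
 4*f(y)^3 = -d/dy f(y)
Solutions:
 f(y) = -sqrt(2)*sqrt(-1/(C1 - 4*y))/2
 f(y) = sqrt(2)*sqrt(-1/(C1 - 4*y))/2


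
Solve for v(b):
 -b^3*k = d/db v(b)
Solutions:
 v(b) = C1 - b^4*k/4


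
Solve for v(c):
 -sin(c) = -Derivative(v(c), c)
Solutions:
 v(c) = C1 - cos(c)


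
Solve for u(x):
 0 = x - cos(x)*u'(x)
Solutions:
 u(x) = C1 + Integral(x/cos(x), x)


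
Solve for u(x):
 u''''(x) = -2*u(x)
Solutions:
 u(x) = (C1*sin(2^(3/4)*x/2) + C2*cos(2^(3/4)*x/2))*exp(-2^(3/4)*x/2) + (C3*sin(2^(3/4)*x/2) + C4*cos(2^(3/4)*x/2))*exp(2^(3/4)*x/2)


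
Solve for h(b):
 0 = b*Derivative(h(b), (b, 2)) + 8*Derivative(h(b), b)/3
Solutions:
 h(b) = C1 + C2/b^(5/3)


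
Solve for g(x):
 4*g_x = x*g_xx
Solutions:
 g(x) = C1 + C2*x^5


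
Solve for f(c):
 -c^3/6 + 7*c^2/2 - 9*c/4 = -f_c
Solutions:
 f(c) = C1 + c^4/24 - 7*c^3/6 + 9*c^2/8


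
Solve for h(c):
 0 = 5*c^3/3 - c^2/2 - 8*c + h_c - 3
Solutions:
 h(c) = C1 - 5*c^4/12 + c^3/6 + 4*c^2 + 3*c


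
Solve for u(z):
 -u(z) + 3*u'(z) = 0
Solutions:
 u(z) = C1*exp(z/3)


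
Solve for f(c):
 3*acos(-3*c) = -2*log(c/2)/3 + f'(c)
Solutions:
 f(c) = C1 + 2*c*log(c)/3 + 3*c*acos(-3*c) - 2*c/3 - 2*c*log(2)/3 + sqrt(1 - 9*c^2)


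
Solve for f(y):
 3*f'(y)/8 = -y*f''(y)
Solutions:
 f(y) = C1 + C2*y^(5/8)


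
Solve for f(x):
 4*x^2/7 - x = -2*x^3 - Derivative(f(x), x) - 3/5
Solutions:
 f(x) = C1 - x^4/2 - 4*x^3/21 + x^2/2 - 3*x/5


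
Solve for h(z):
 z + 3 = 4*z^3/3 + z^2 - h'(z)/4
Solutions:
 h(z) = C1 + 4*z^4/3 + 4*z^3/3 - 2*z^2 - 12*z


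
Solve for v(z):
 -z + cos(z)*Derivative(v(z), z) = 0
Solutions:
 v(z) = C1 + Integral(z/cos(z), z)


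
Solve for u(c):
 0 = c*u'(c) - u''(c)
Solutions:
 u(c) = C1 + C2*erfi(sqrt(2)*c/2)


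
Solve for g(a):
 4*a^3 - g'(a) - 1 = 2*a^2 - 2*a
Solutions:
 g(a) = C1 + a^4 - 2*a^3/3 + a^2 - a


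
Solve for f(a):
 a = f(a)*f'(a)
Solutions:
 f(a) = -sqrt(C1 + a^2)
 f(a) = sqrt(C1 + a^2)


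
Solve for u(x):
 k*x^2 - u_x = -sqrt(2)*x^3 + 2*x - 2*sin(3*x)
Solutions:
 u(x) = C1 + k*x^3/3 + sqrt(2)*x^4/4 - x^2 - 2*cos(3*x)/3


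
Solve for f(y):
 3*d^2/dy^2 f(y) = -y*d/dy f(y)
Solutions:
 f(y) = C1 + C2*erf(sqrt(6)*y/6)


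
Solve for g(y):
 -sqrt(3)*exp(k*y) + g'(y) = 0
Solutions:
 g(y) = C1 + sqrt(3)*exp(k*y)/k


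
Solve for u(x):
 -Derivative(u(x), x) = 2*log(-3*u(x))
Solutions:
 Integral(1/(log(-_y) + log(3)), (_y, u(x)))/2 = C1 - x


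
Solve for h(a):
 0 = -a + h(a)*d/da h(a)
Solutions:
 h(a) = -sqrt(C1 + a^2)
 h(a) = sqrt(C1 + a^2)


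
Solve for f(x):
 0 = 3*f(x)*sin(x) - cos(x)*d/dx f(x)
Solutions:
 f(x) = C1/cos(x)^3


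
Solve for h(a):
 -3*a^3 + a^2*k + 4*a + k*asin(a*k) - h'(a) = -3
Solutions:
 h(a) = C1 - 3*a^4/4 + a^3*k/3 + 2*a^2 + 3*a + k*Piecewise((a*asin(a*k) + sqrt(-a^2*k^2 + 1)/k, Ne(k, 0)), (0, True))


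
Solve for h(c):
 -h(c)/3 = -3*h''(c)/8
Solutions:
 h(c) = C1*exp(-2*sqrt(2)*c/3) + C2*exp(2*sqrt(2)*c/3)


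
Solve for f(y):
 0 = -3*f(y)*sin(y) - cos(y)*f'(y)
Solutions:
 f(y) = C1*cos(y)^3


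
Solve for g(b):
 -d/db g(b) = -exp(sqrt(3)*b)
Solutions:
 g(b) = C1 + sqrt(3)*exp(sqrt(3)*b)/3


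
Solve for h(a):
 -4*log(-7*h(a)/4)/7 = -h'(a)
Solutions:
 -7*Integral(1/(log(-_y) - 2*log(2) + log(7)), (_y, h(a)))/4 = C1 - a


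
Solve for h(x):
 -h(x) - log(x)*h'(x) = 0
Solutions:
 h(x) = C1*exp(-li(x))


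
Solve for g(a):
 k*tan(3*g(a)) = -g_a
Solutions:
 g(a) = -asin(C1*exp(-3*a*k))/3 + pi/3
 g(a) = asin(C1*exp(-3*a*k))/3


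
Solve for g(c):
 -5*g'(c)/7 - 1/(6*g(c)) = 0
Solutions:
 g(c) = -sqrt(C1 - 105*c)/15
 g(c) = sqrt(C1 - 105*c)/15


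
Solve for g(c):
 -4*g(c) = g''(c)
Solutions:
 g(c) = C1*sin(2*c) + C2*cos(2*c)


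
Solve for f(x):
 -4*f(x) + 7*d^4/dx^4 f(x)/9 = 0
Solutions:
 f(x) = C1*exp(-sqrt(6)*7^(3/4)*x/7) + C2*exp(sqrt(6)*7^(3/4)*x/7) + C3*sin(sqrt(6)*7^(3/4)*x/7) + C4*cos(sqrt(6)*7^(3/4)*x/7)


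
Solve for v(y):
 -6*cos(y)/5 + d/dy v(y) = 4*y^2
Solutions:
 v(y) = C1 + 4*y^3/3 + 6*sin(y)/5


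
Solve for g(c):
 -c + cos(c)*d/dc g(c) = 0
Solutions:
 g(c) = C1 + Integral(c/cos(c), c)


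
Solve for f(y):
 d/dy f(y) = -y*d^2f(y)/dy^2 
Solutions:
 f(y) = C1 + C2*log(y)


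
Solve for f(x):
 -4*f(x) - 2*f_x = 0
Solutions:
 f(x) = C1*exp(-2*x)


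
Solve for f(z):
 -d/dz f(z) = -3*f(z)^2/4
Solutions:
 f(z) = -4/(C1 + 3*z)


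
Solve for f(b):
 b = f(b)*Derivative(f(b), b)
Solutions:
 f(b) = -sqrt(C1 + b^2)
 f(b) = sqrt(C1 + b^2)


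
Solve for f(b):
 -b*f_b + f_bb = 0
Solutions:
 f(b) = C1 + C2*erfi(sqrt(2)*b/2)


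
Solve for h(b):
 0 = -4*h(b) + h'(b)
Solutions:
 h(b) = C1*exp(4*b)


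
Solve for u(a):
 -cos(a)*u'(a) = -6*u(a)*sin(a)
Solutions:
 u(a) = C1/cos(a)^6


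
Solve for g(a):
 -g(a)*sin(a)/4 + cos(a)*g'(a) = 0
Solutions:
 g(a) = C1/cos(a)^(1/4)


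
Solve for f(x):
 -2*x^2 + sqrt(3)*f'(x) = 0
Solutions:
 f(x) = C1 + 2*sqrt(3)*x^3/9


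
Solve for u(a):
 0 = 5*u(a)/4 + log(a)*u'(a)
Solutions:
 u(a) = C1*exp(-5*li(a)/4)


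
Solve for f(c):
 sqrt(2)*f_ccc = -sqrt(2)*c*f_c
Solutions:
 f(c) = C1 + Integral(C2*airyai(-c) + C3*airybi(-c), c)


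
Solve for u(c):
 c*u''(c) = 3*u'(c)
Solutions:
 u(c) = C1 + C2*c^4


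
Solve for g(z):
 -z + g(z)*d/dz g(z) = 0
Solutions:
 g(z) = -sqrt(C1 + z^2)
 g(z) = sqrt(C1 + z^2)


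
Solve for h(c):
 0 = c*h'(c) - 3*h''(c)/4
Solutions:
 h(c) = C1 + C2*erfi(sqrt(6)*c/3)


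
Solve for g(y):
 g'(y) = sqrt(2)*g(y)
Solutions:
 g(y) = C1*exp(sqrt(2)*y)


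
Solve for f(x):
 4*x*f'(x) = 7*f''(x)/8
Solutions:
 f(x) = C1 + C2*erfi(4*sqrt(7)*x/7)


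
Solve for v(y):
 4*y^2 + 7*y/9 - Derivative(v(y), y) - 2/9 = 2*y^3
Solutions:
 v(y) = C1 - y^4/2 + 4*y^3/3 + 7*y^2/18 - 2*y/9


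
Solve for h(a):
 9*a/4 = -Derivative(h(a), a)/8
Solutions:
 h(a) = C1 - 9*a^2


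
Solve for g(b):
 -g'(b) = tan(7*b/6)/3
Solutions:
 g(b) = C1 + 2*log(cos(7*b/6))/7


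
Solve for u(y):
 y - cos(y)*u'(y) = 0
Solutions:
 u(y) = C1 + Integral(y/cos(y), y)


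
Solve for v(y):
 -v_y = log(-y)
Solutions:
 v(y) = C1 - y*log(-y) + y


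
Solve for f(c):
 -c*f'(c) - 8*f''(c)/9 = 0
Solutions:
 f(c) = C1 + C2*erf(3*c/4)


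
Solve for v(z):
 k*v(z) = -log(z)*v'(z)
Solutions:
 v(z) = C1*exp(-k*li(z))


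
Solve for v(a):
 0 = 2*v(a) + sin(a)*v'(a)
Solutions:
 v(a) = C1*(cos(a) + 1)/(cos(a) - 1)


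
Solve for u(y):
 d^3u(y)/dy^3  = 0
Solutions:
 u(y) = C1 + C2*y + C3*y^2


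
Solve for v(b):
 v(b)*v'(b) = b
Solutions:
 v(b) = -sqrt(C1 + b^2)
 v(b) = sqrt(C1 + b^2)


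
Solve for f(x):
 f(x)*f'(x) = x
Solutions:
 f(x) = -sqrt(C1 + x^2)
 f(x) = sqrt(C1 + x^2)


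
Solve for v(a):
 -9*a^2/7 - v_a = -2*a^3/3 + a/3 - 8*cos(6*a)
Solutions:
 v(a) = C1 + a^4/6 - 3*a^3/7 - a^2/6 + 4*sin(6*a)/3


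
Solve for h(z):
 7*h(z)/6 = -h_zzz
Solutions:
 h(z) = C3*exp(-6^(2/3)*7^(1/3)*z/6) + (C1*sin(2^(2/3)*3^(1/6)*7^(1/3)*z/4) + C2*cos(2^(2/3)*3^(1/6)*7^(1/3)*z/4))*exp(6^(2/3)*7^(1/3)*z/12)


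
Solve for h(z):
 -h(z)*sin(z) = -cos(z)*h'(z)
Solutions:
 h(z) = C1/cos(z)


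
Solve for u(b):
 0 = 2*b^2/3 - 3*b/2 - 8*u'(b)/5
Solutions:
 u(b) = C1 + 5*b^3/36 - 15*b^2/32


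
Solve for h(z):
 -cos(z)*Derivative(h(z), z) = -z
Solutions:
 h(z) = C1 + Integral(z/cos(z), z)


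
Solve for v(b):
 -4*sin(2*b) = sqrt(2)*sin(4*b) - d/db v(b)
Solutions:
 v(b) = C1 - 2*cos(2*b) - sqrt(2)*cos(4*b)/4


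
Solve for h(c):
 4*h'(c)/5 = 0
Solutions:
 h(c) = C1


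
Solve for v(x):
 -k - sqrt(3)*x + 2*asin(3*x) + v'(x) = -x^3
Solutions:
 v(x) = C1 + k*x - x^4/4 + sqrt(3)*x^2/2 - 2*x*asin(3*x) - 2*sqrt(1 - 9*x^2)/3


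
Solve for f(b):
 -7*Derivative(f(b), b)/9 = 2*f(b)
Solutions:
 f(b) = C1*exp(-18*b/7)


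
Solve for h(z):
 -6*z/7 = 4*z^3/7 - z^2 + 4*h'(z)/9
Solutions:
 h(z) = C1 - 9*z^4/28 + 3*z^3/4 - 27*z^2/28


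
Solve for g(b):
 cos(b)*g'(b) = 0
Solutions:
 g(b) = C1


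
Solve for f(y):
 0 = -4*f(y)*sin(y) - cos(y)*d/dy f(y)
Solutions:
 f(y) = C1*cos(y)^4


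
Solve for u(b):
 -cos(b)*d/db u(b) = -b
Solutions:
 u(b) = C1 + Integral(b/cos(b), b)


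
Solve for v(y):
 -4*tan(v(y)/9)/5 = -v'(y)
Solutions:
 v(y) = -9*asin(C1*exp(4*y/45)) + 9*pi
 v(y) = 9*asin(C1*exp(4*y/45))


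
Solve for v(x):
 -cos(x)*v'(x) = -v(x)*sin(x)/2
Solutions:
 v(x) = C1/sqrt(cos(x))


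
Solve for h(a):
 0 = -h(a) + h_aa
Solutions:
 h(a) = C1*exp(-a) + C2*exp(a)


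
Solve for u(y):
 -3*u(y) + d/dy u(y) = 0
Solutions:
 u(y) = C1*exp(3*y)


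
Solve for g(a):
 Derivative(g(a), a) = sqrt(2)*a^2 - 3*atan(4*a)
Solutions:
 g(a) = C1 + sqrt(2)*a^3/3 - 3*a*atan(4*a) + 3*log(16*a^2 + 1)/8


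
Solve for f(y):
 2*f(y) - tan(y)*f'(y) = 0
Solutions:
 f(y) = C1*sin(y)^2


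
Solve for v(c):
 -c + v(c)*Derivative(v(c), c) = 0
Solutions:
 v(c) = -sqrt(C1 + c^2)
 v(c) = sqrt(C1 + c^2)


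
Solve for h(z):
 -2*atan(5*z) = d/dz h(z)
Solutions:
 h(z) = C1 - 2*z*atan(5*z) + log(25*z^2 + 1)/5


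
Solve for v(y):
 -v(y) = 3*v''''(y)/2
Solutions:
 v(y) = (C1*sin(6^(3/4)*y/6) + C2*cos(6^(3/4)*y/6))*exp(-6^(3/4)*y/6) + (C3*sin(6^(3/4)*y/6) + C4*cos(6^(3/4)*y/6))*exp(6^(3/4)*y/6)


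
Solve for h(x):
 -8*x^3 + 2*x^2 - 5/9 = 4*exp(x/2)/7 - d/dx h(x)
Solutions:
 h(x) = C1 + 2*x^4 - 2*x^3/3 + 5*x/9 + 8*exp(x/2)/7


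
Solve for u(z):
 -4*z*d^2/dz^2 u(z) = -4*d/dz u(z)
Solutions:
 u(z) = C1 + C2*z^2


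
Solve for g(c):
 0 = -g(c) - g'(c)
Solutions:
 g(c) = C1*exp(-c)


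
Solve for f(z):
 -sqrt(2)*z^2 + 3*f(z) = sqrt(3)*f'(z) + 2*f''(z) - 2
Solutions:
 f(z) = C1*exp(-sqrt(3)*z) + C2*exp(sqrt(3)*z/2) + sqrt(2)*z^2/3 + 2*sqrt(6)*z/9 - 2/3 + 2*sqrt(2)/3


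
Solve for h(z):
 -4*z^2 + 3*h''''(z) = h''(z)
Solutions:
 h(z) = C1 + C2*z + C3*exp(-sqrt(3)*z/3) + C4*exp(sqrt(3)*z/3) - z^4/3 - 12*z^2


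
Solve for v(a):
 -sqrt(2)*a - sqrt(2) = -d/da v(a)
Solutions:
 v(a) = C1 + sqrt(2)*a^2/2 + sqrt(2)*a


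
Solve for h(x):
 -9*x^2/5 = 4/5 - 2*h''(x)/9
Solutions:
 h(x) = C1 + C2*x + 27*x^4/40 + 9*x^2/5


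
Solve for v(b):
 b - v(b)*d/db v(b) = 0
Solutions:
 v(b) = -sqrt(C1 + b^2)
 v(b) = sqrt(C1 + b^2)


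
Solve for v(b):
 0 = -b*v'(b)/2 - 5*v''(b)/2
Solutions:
 v(b) = C1 + C2*erf(sqrt(10)*b/10)


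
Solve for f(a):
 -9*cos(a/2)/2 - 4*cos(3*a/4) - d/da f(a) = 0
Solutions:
 f(a) = C1 - 9*sin(a/2) - 16*sin(3*a/4)/3


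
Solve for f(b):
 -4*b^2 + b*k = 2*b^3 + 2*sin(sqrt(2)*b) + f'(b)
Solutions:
 f(b) = C1 - b^4/2 - 4*b^3/3 + b^2*k/2 + sqrt(2)*cos(sqrt(2)*b)


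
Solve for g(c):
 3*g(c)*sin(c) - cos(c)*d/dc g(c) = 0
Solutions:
 g(c) = C1/cos(c)^3


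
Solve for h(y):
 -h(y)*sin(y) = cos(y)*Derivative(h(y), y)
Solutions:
 h(y) = C1*cos(y)


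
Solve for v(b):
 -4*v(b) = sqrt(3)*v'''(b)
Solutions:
 v(b) = C3*exp(-2^(2/3)*3^(5/6)*b/3) + (C1*sin(2^(2/3)*3^(1/3)*b/2) + C2*cos(2^(2/3)*3^(1/3)*b/2))*exp(2^(2/3)*3^(5/6)*b/6)


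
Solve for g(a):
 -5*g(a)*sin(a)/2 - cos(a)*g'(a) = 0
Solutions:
 g(a) = C1*cos(a)^(5/2)


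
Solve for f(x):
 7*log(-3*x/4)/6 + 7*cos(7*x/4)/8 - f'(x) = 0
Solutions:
 f(x) = C1 + 7*x*log(-x)/6 - 7*x*log(2)/3 - 7*x/6 + 7*x*log(3)/6 + sin(7*x/4)/2


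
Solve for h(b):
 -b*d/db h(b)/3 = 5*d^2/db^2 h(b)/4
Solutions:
 h(b) = C1 + C2*erf(sqrt(30)*b/15)
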